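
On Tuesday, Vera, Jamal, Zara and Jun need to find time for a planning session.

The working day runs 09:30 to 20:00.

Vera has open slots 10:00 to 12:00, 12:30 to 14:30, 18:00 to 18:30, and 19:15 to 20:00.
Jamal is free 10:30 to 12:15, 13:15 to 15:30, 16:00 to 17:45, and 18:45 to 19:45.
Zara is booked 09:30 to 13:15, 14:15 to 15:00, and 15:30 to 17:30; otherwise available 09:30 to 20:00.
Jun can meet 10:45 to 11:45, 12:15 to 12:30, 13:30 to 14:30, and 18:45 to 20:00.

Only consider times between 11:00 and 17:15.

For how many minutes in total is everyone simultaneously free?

Zara free within 09:30–20:00: 13:15–14:15, 15:00–15:30, 17:30–20:00.
Vera ∩ Jamal: 10:30–12:00, 13:15–14:30, 19:15–19:45.
Vera ∩ Jamal ∩ Zara: 13:15–14:15, 19:15–19:45.
Vera ∩ Jamal ∩ Zara ∩ Jun: 13:30–14:15, 19:15–19:45.
Restricted to 11:00–17:15: 13:30–14:15.
Total common minutes: 45.

45 minutes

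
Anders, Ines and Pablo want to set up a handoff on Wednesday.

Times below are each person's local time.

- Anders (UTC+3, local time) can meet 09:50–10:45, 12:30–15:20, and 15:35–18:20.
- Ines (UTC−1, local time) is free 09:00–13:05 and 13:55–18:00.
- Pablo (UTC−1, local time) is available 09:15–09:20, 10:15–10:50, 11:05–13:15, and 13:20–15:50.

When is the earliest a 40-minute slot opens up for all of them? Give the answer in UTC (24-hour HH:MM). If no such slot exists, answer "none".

12:35

Anders → UTC: 06:50–07:45, 09:30–12:20, 12:35–15:20.
Ines → UTC: 10:00–14:05, 14:55–19:00.
Pablo → UTC: 10:15–10:20, 11:15–11:50, 12:05–14:15, 14:20–16:50.
Anders ∩ Ines: 10:00–12:20, 12:35–14:05, 14:55–15:20.
Anders ∩ Ines ∩ Pablo: 10:15–10:20, 11:15–11:50, 12:05–12:20, 12:35–14:05, 14:55–15:20.
Windows ≥ 40 min: 12:35–14:05.
Earliest such window starts at 12:35.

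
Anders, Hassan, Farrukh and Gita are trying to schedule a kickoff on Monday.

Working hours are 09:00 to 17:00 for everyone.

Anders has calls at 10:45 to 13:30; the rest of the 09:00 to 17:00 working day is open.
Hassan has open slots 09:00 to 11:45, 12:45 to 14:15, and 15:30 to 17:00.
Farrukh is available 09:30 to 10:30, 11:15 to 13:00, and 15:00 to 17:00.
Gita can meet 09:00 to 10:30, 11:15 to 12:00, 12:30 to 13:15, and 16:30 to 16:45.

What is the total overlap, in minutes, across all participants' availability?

75 minutes

Anders free within 09:00–17:00: 09:00–10:45, 13:30–17:00.
Anders ∩ Hassan: 09:00–10:45, 13:30–14:15, 15:30–17:00.
Anders ∩ Hassan ∩ Farrukh: 09:30–10:30, 15:30–17:00.
Anders ∩ Hassan ∩ Farrukh ∩ Gita: 09:30–10:30, 16:30–16:45.
Total common minutes: 60 + 15 = 75.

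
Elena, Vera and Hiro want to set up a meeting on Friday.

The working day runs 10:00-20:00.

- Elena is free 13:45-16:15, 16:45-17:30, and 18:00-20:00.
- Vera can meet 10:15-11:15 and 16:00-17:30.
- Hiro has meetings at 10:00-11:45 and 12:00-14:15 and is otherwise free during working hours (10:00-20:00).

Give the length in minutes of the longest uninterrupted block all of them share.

Hiro free within 10:00–20:00: 11:45–12:00, 14:15–20:00.
Elena ∩ Vera: 16:00–16:15, 16:45–17:30.
Elena ∩ Vera ∩ Hiro: 16:00–16:15, 16:45–17:30.
Common window lengths: 15, 45 min; longest is 45.

45 minutes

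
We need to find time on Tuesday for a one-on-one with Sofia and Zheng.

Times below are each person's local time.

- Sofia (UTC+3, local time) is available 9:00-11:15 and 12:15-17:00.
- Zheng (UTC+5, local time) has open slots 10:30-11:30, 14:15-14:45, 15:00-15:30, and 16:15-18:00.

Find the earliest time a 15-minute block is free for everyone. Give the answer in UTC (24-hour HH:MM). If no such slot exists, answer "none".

Sofia → UTC: 06:00–08:15, 09:15–14:00.
Zheng → UTC: 05:30–06:30, 09:15–09:45, 10:00–10:30, 11:15–13:00.
Sofia ∩ Zheng: 06:00–06:30, 09:15–09:45, 10:00–10:30, 11:15–13:00.
Windows ≥ 15 min: 06:00–06:30, 09:15–09:45, 10:00–10:30, 11:15–13:00.
Earliest such window starts at 06:00.

06:00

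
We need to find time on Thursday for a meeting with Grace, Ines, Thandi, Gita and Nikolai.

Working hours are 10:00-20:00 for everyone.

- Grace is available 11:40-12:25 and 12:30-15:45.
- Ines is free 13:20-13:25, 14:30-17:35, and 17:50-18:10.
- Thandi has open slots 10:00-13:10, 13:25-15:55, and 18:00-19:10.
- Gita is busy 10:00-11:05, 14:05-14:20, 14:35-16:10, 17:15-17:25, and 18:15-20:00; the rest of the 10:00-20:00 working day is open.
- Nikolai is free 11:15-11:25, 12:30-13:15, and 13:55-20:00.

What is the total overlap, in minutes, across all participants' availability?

5 minutes

Gita free within 10:00–20:00: 11:05–14:05, 14:20–14:35, 16:10–17:15, 17:25–18:15.
Grace ∩ Ines: 13:20–13:25, 14:30–15:45.
Grace ∩ Ines ∩ Thandi: 14:30–15:45.
Grace ∩ Ines ∩ Thandi ∩ Gita: 14:30–14:35.
Grace ∩ Ines ∩ Thandi ∩ Gita ∩ Nikolai: 14:30–14:35.
Total common minutes: 5.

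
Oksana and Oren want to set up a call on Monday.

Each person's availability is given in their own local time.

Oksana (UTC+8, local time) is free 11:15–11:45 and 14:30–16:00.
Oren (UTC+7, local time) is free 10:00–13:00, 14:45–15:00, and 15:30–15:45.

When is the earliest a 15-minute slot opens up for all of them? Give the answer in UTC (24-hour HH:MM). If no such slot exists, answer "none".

03:15

Oksana → UTC: 03:15–03:45, 06:30–08:00.
Oren → UTC: 03:00–06:00, 07:45–08:00, 08:30–08:45.
Oksana ∩ Oren: 03:15–03:45, 07:45–08:00.
Windows ≥ 15 min: 03:15–03:45, 07:45–08:00.
Earliest such window starts at 03:15.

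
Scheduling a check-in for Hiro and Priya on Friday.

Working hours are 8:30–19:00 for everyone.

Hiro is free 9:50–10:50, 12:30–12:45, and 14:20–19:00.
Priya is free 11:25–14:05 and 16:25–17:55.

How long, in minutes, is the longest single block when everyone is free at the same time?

90 minutes

Hiro ∩ Priya: 12:30–12:45, 16:25–17:55.
Common window lengths: 15, 90 min; longest is 90.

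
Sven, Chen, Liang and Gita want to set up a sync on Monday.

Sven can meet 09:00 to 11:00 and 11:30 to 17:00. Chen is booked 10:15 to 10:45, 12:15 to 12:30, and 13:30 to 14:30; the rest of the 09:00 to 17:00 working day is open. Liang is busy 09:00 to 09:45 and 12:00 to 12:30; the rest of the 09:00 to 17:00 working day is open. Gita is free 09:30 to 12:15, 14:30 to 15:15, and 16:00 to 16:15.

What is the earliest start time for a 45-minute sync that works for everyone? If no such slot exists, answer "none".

Chen free within 09:00–17:00: 09:00–10:15, 10:45–12:15, 12:30–13:30, 14:30–17:00.
Liang free within 09:00–17:00: 09:45–12:00, 12:30–17:00.
Sven ∩ Chen: 09:00–10:15, 10:45–11:00, 11:30–12:15, 12:30–13:30, 14:30–17:00.
Sven ∩ Chen ∩ Liang: 09:45–10:15, 10:45–11:00, 11:30–12:00, 12:30–13:30, 14:30–17:00.
Sven ∩ Chen ∩ Liang ∩ Gita: 09:45–10:15, 10:45–11:00, 11:30–12:00, 14:30–15:15, 16:00–16:15.
Windows ≥ 45 min: 14:30–15:15.
Earliest such window starts at 14:30.

14:30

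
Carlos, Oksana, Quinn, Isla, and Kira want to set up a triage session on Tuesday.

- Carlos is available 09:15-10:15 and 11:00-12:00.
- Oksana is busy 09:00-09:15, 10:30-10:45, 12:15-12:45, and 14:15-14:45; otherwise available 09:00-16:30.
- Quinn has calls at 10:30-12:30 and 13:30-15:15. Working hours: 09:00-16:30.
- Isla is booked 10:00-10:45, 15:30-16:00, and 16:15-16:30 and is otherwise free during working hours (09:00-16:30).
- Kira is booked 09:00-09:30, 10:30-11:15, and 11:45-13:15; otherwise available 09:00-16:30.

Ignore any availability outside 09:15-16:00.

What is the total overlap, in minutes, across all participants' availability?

30 minutes

Oksana free within 09:00–16:30: 09:15–10:30, 10:45–12:15, 12:45–14:15, 14:45–16:30.
Quinn free within 09:00–16:30: 09:00–10:30, 12:30–13:30, 15:15–16:30.
Isla free within 09:00–16:30: 09:00–10:00, 10:45–15:30, 16:00–16:15.
Kira free within 09:00–16:30: 09:30–10:30, 11:15–11:45, 13:15–16:30.
Carlos ∩ Oksana: 09:15–10:15, 11:00–12:00.
Carlos ∩ Oksana ∩ Quinn: 09:15–10:15.
Carlos ∩ Oksana ∩ Quinn ∩ Isla: 09:15–10:00.
Carlos ∩ Oksana ∩ Quinn ∩ Isla ∩ Kira: 09:30–10:00.
Restricted to 09:15–16:00: 09:30–10:00.
Total common minutes: 30.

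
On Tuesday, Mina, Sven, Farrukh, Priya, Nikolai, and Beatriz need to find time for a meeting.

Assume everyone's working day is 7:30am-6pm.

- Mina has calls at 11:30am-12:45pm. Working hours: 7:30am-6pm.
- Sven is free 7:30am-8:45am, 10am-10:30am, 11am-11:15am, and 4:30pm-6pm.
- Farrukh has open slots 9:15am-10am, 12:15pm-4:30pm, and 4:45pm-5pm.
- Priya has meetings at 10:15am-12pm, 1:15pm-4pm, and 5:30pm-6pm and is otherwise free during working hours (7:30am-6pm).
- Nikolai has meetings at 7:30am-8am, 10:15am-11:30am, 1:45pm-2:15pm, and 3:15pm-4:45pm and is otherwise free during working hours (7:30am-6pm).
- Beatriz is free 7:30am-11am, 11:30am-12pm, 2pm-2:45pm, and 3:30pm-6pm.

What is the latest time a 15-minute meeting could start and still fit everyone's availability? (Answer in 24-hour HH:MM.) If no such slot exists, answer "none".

Mina free within 07:30–18:00: 07:30–11:30, 12:45–18:00.
Priya free within 07:30–18:00: 07:30–10:15, 12:00–13:15, 16:00–17:30.
Nikolai free within 07:30–18:00: 08:00–10:15, 11:30–13:45, 14:15–15:15, 16:45–18:00.
Mina ∩ Sven: 07:30–08:45, 10:00–10:30, 11:00–11:15, 16:30–18:00.
Mina ∩ Sven ∩ Farrukh: 16:45–17:00.
Mina ∩ Sven ∩ Farrukh ∩ Priya: 16:45–17:00.
Mina ∩ Sven ∩ Farrukh ∩ Priya ∩ Nikolai: 16:45–17:00.
Mina ∩ Sven ∩ Farrukh ∩ Priya ∩ Nikolai ∩ Beatriz: 16:45–17:00.
Windows ≥ 15 min: 16:45–17:00.
Latest start in the last window 16:45–17:00 is 17:00 − 15 min = 16:45.

16:45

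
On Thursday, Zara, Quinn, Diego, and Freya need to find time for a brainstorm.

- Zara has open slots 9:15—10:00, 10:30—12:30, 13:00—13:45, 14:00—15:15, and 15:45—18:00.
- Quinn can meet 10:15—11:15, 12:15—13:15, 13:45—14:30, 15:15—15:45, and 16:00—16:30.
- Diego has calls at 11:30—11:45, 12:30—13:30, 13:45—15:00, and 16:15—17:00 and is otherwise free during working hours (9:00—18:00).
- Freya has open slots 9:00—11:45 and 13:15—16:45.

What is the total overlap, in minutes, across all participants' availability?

Diego free within 09:00–18:00: 09:00–11:30, 11:45–12:30, 13:30–13:45, 15:00–16:15, 17:00–18:00.
Zara ∩ Quinn: 10:30–11:15, 12:15–12:30, 13:00–13:15, 14:00–14:30, 16:00–16:30.
Zara ∩ Quinn ∩ Diego: 10:30–11:15, 12:15–12:30, 16:00–16:15.
Zara ∩ Quinn ∩ Diego ∩ Freya: 10:30–11:15, 16:00–16:15.
Total common minutes: 45 + 15 = 60.

60 minutes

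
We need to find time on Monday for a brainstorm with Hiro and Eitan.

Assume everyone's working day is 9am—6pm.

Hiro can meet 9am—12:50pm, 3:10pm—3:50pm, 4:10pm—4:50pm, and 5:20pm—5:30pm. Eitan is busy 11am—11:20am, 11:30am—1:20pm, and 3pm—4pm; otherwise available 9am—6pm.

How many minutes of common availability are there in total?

Eitan free within 09:00–18:00: 09:00–11:00, 11:20–11:30, 13:20–15:00, 16:00–18:00.
Hiro ∩ Eitan: 09:00–11:00, 11:20–11:30, 16:10–16:50, 17:20–17:30.
Total common minutes: 120 + 10 + 40 + 10 = 180.

180 minutes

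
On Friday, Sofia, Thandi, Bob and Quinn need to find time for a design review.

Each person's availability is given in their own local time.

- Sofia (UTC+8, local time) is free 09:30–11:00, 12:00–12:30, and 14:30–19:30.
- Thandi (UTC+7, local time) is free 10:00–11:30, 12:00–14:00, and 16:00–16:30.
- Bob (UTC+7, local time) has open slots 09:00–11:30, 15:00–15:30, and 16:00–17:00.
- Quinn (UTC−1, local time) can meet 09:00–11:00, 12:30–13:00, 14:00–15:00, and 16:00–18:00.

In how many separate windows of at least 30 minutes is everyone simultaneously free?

Sofia → UTC: 01:30–03:00, 04:00–04:30, 06:30–11:30.
Thandi → UTC: 03:00–04:30, 05:00–07:00, 09:00–09:30.
Bob → UTC: 02:00–04:30, 08:00–08:30, 09:00–10:00.
Quinn → UTC: 10:00–12:00, 13:30–14:00, 15:00–16:00, 17:00–19:00.
Sofia ∩ Thandi: 04:00–04:30, 06:30–07:00, 09:00–09:30.
Sofia ∩ Thandi ∩ Bob: 04:00–04:30, 09:00–09:30.
Sofia ∩ Thandi ∩ Bob ∩ Quinn: (none).
Windows ≥ 30 min: (none).
That's 0 windows.

0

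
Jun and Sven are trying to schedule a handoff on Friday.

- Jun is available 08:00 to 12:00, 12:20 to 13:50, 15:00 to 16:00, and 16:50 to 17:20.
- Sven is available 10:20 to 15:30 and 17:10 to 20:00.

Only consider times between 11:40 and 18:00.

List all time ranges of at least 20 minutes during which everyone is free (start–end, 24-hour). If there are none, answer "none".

Jun ∩ Sven: 10:20–12:00, 12:20–13:50, 15:00–15:30, 17:10–17:20.
Restricted to 11:40–18:00: 11:40–12:00, 12:20–13:50, 15:00–15:30, 17:10–17:20.
Windows ≥ 20 min: 11:40–12:00, 12:20–13:50, 15:00–15:30.

11:40–12:00, 12:20–13:50, 15:00–15:30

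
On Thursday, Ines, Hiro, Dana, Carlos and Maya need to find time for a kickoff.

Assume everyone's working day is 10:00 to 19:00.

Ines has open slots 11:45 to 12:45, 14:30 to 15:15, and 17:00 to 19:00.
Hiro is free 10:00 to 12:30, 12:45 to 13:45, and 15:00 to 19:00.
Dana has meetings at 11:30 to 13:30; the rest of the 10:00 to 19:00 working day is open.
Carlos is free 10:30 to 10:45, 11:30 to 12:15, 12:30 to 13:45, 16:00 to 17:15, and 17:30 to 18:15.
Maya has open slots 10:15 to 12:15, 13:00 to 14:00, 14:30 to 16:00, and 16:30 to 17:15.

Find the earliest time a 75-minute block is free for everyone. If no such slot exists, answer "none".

none

Dana free within 10:00–19:00: 10:00–11:30, 13:30–19:00.
Ines ∩ Hiro: 11:45–12:30, 15:00–15:15, 17:00–19:00.
Ines ∩ Hiro ∩ Dana: 15:00–15:15, 17:00–19:00.
Ines ∩ Hiro ∩ Dana ∩ Carlos: 17:00–17:15, 17:30–18:15.
Ines ∩ Hiro ∩ Dana ∩ Carlos ∩ Maya: 17:00–17:15.
Windows ≥ 75 min: (none).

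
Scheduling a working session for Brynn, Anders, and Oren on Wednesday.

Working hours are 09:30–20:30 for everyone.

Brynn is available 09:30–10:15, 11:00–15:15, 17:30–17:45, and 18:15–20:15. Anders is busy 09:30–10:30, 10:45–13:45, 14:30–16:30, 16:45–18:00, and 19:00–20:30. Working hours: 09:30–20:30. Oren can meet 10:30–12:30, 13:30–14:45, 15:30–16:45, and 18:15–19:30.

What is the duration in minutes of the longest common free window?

45 minutes

Anders free within 09:30–20:30: 10:30–10:45, 13:45–14:30, 16:30–16:45, 18:00–19:00.
Brynn ∩ Anders: 13:45–14:30, 18:15–19:00.
Brynn ∩ Anders ∩ Oren: 13:45–14:30, 18:15–19:00.
Common window lengths: 45, 45 min; longest is 45.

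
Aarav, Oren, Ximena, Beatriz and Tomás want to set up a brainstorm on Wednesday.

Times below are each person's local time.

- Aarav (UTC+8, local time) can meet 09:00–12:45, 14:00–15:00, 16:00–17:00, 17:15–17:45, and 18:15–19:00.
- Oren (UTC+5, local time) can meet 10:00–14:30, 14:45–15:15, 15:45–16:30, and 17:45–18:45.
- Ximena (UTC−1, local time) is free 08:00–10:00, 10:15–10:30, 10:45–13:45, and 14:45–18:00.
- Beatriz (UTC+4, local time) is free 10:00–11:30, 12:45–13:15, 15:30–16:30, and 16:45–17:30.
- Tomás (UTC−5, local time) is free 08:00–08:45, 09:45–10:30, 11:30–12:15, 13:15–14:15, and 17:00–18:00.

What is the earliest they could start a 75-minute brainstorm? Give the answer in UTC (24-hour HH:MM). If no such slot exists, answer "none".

none

Aarav → UTC: 01:00–04:45, 06:00–07:00, 08:00–09:00, 09:15–09:45, 10:15–11:00.
Oren → UTC: 05:00–09:30, 09:45–10:15, 10:45–11:30, 12:45–13:45.
Ximena → UTC: 09:00–11:00, 11:15–11:30, 11:45–14:45, 15:45–19:00.
Beatriz → UTC: 06:00–07:30, 08:45–09:15, 11:30–12:30, 12:45–13:30.
Tomás → UTC: 13:00–13:45, 14:45–15:30, 16:30–17:15, 18:15–19:15, 22:00–23:00.
Aarav ∩ Oren: 06:00–07:00, 08:00–09:00, 09:15–09:30, 10:45–11:00.
Aarav ∩ Oren ∩ Ximena: 09:15–09:30, 10:45–11:00.
Aarav ∩ Oren ∩ Ximena ∩ Beatriz: (none).
Aarav ∩ Oren ∩ Ximena ∩ Beatriz ∩ Tomás: (none).
Windows ≥ 75 min: (none).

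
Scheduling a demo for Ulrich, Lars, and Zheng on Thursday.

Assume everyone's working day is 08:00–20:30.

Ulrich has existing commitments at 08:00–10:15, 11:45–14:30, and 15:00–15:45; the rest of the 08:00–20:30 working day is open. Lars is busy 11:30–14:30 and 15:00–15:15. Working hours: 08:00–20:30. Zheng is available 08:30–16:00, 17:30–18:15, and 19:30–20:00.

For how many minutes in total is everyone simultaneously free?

Ulrich free within 08:00–20:30: 10:15–11:45, 14:30–15:00, 15:45–20:30.
Lars free within 08:00–20:30: 08:00–11:30, 14:30–15:00, 15:15–20:30.
Ulrich ∩ Lars: 10:15–11:30, 14:30–15:00, 15:45–20:30.
Ulrich ∩ Lars ∩ Zheng: 10:15–11:30, 14:30–15:00, 15:45–16:00, 17:30–18:15, 19:30–20:00.
Total common minutes: 75 + 30 + 15 + 45 + 30 = 195.

195 minutes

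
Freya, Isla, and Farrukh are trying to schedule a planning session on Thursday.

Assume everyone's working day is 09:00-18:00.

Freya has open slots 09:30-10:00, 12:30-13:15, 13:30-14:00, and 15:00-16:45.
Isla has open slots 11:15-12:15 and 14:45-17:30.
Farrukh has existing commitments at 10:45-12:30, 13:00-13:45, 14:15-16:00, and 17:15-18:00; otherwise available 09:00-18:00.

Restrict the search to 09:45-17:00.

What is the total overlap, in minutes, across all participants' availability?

Farrukh free within 09:00–18:00: 09:00–10:45, 12:30–13:00, 13:45–14:15, 16:00–17:15.
Freya ∩ Isla: 15:00–16:45.
Freya ∩ Isla ∩ Farrukh: 16:00–16:45.
Restricted to 09:45–17:00: 16:00–16:45.
Total common minutes: 45.

45 minutes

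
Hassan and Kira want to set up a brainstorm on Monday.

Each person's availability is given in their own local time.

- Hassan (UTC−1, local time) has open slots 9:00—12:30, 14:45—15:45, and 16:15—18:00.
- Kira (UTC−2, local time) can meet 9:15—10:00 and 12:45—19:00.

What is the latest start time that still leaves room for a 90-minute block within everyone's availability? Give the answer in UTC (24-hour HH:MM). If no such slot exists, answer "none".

17:30

Hassan → UTC: 10:00–13:30, 15:45–16:45, 17:15–19:00.
Kira → UTC: 11:15–12:00, 14:45–21:00.
Hassan ∩ Kira: 11:15–12:00, 15:45–16:45, 17:15–19:00.
Windows ≥ 90 min: 17:15–19:00.
Latest start in the last window 17:15–19:00 is 19:00 − 90 min = 17:30.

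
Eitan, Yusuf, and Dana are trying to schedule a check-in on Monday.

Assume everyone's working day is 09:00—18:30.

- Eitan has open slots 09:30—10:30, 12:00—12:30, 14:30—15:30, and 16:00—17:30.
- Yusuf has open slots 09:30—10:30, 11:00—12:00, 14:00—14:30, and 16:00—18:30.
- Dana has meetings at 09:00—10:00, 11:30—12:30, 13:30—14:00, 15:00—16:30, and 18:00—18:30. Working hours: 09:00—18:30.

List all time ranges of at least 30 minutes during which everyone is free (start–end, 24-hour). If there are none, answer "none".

10:00–10:30, 16:30–17:30

Dana free within 09:00–18:30: 10:00–11:30, 12:30–13:30, 14:00–15:00, 16:30–18:00.
Eitan ∩ Yusuf: 09:30–10:30, 16:00–17:30.
Eitan ∩ Yusuf ∩ Dana: 10:00–10:30, 16:30–17:30.
Windows ≥ 30 min: 10:00–10:30, 16:30–17:30.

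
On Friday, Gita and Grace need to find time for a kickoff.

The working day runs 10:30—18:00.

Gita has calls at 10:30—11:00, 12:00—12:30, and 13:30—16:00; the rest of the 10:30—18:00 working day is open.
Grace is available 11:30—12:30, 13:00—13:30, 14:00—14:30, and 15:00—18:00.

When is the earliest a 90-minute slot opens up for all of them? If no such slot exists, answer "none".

Gita free within 10:30–18:00: 11:00–12:00, 12:30–13:30, 16:00–18:00.
Gita ∩ Grace: 11:30–12:00, 13:00–13:30, 16:00–18:00.
Windows ≥ 90 min: 16:00–18:00.
Earliest such window starts at 16:00.

16:00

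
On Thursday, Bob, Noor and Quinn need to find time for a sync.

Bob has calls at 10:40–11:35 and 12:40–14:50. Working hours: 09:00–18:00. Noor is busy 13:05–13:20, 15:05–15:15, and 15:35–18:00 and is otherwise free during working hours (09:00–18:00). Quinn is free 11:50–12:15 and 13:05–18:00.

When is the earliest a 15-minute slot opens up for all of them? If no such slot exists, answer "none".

Bob free within 09:00–18:00: 09:00–10:40, 11:35–12:40, 14:50–18:00.
Noor free within 09:00–18:00: 09:00–13:05, 13:20–15:05, 15:15–15:35.
Bob ∩ Noor: 09:00–10:40, 11:35–12:40, 14:50–15:05, 15:15–15:35.
Bob ∩ Noor ∩ Quinn: 11:50–12:15, 14:50–15:05, 15:15–15:35.
Windows ≥ 15 min: 11:50–12:15, 14:50–15:05, 15:15–15:35.
Earliest such window starts at 11:50.

11:50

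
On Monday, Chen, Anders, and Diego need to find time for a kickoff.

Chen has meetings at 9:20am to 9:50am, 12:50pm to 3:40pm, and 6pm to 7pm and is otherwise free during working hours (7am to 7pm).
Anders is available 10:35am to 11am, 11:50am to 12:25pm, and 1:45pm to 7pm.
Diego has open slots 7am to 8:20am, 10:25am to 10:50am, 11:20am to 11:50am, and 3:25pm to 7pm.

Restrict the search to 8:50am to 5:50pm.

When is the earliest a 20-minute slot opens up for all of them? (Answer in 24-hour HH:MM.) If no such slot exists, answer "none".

Chen free within 07:00–19:00: 07:00–09:20, 09:50–12:50, 15:40–18:00.
Chen ∩ Anders: 10:35–11:00, 11:50–12:25, 15:40–18:00.
Chen ∩ Anders ∩ Diego: 10:35–10:50, 15:40–18:00.
Restricted to 08:50–17:50: 10:35–10:50, 15:40–17:50.
Windows ≥ 20 min: 15:40–17:50.
Earliest such window starts at 15:40.

15:40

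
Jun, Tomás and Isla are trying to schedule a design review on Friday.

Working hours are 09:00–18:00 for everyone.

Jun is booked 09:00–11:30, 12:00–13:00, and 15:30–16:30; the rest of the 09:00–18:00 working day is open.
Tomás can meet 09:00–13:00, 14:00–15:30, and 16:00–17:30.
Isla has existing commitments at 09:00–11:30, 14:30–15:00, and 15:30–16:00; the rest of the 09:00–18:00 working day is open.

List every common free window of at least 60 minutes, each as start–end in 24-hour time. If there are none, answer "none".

16:30–17:30

Jun free within 09:00–18:00: 11:30–12:00, 13:00–15:30, 16:30–18:00.
Isla free within 09:00–18:00: 11:30–14:30, 15:00–15:30, 16:00–18:00.
Jun ∩ Tomás: 11:30–12:00, 14:00–15:30, 16:30–17:30.
Jun ∩ Tomás ∩ Isla: 11:30–12:00, 14:00–14:30, 15:00–15:30, 16:30–17:30.
Windows ≥ 60 min: 16:30–17:30.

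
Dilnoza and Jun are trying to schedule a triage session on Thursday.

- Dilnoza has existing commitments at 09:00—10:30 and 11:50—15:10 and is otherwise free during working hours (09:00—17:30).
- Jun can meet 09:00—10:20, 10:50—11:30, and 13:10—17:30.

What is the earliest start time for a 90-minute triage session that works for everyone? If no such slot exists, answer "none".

Dilnoza free within 09:00–17:30: 10:30–11:50, 15:10–17:30.
Dilnoza ∩ Jun: 10:50–11:30, 15:10–17:30.
Windows ≥ 90 min: 15:10–17:30.
Earliest such window starts at 15:10.

15:10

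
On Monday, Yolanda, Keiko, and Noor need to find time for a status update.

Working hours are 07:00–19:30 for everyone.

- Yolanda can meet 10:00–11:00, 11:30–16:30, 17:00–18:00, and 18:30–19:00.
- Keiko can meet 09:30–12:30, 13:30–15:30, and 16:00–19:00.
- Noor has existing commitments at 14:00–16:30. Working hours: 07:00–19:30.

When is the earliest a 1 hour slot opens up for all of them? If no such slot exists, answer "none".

Noor free within 07:00–19:30: 07:00–14:00, 16:30–19:30.
Yolanda ∩ Keiko: 10:00–11:00, 11:30–12:30, 13:30–15:30, 16:00–16:30, 17:00–18:00, 18:30–19:00.
Yolanda ∩ Keiko ∩ Noor: 10:00–11:00, 11:30–12:30, 13:30–14:00, 17:00–18:00, 18:30–19:00.
Windows ≥ 60 min: 10:00–11:00, 11:30–12:30, 17:00–18:00.
Earliest such window starts at 10:00.

10:00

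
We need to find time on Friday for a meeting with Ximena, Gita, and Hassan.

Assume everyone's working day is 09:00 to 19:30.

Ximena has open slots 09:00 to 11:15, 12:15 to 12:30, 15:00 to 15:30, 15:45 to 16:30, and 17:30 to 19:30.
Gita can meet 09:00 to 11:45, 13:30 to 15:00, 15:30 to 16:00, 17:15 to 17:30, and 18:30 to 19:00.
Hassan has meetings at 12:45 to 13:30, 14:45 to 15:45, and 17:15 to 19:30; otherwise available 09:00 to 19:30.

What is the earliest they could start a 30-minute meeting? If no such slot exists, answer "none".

Hassan free within 09:00–19:30: 09:00–12:45, 13:30–14:45, 15:45–17:15.
Ximena ∩ Gita: 09:00–11:15, 15:45–16:00, 18:30–19:00.
Ximena ∩ Gita ∩ Hassan: 09:00–11:15, 15:45–16:00.
Windows ≥ 30 min: 09:00–11:15.
Earliest such window starts at 09:00.

09:00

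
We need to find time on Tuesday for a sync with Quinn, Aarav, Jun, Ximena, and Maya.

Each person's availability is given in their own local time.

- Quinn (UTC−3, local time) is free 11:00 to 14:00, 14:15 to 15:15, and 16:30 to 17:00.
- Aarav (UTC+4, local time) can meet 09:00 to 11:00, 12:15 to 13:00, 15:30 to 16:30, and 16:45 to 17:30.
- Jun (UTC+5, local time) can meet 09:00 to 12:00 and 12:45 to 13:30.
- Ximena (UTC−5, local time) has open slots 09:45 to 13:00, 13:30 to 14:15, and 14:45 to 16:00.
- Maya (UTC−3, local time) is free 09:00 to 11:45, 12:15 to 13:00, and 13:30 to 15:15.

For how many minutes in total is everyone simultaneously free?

Quinn → UTC: 14:00–17:00, 17:15–18:15, 19:30–20:00.
Aarav → UTC: 05:00–07:00, 08:15–09:00, 11:30–12:30, 12:45–13:30.
Jun → UTC: 04:00–07:00, 07:45–08:30.
Ximena → UTC: 14:45–18:00, 18:30–19:15, 19:45–21:00.
Maya → UTC: 12:00–14:45, 15:15–16:00, 16:30–18:15.
Quinn ∩ Aarav: (none).
Quinn ∩ Aarav ∩ Jun: (none).
Quinn ∩ Aarav ∩ Jun ∩ Ximena: (none).
Quinn ∩ Aarav ∩ Jun ∩ Ximena ∩ Maya: (none).
Total common minutes: 0.

0 minutes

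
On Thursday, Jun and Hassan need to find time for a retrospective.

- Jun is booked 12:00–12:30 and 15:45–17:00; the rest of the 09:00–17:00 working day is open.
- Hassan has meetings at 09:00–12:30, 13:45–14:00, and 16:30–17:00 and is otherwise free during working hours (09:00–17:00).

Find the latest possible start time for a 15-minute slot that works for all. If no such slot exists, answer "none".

15:30

Jun free within 09:00–17:00: 09:00–12:00, 12:30–15:45.
Hassan free within 09:00–17:00: 12:30–13:45, 14:00–16:30.
Jun ∩ Hassan: 12:30–13:45, 14:00–15:45.
Windows ≥ 15 min: 12:30–13:45, 14:00–15:45.
Latest start in the last window 14:00–15:45 is 15:45 − 15 min = 15:30.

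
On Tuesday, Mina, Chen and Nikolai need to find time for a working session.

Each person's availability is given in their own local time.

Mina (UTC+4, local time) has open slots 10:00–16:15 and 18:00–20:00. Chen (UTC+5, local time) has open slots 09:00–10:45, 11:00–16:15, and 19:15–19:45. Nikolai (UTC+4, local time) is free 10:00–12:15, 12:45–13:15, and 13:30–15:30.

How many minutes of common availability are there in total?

Mina → UTC: 06:00–12:15, 14:00–16:00.
Chen → UTC: 04:00–05:45, 06:00–11:15, 14:15–14:45.
Nikolai → UTC: 06:00–08:15, 08:45–09:15, 09:30–11:30.
Mina ∩ Chen: 06:00–11:15, 14:15–14:45.
Mina ∩ Chen ∩ Nikolai: 06:00–08:15, 08:45–09:15, 09:30–11:15.
Total common minutes: 135 + 30 + 105 = 270.

270 minutes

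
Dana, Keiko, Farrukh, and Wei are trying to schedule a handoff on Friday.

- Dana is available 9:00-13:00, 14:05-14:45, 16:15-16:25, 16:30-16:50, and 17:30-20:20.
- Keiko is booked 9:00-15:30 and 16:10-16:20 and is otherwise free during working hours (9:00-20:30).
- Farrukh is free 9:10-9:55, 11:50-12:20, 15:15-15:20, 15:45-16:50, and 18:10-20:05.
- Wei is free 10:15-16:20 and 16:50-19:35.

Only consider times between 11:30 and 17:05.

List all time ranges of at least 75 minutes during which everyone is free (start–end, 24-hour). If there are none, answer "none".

none

Keiko free within 09:00–20:30: 15:30–16:10, 16:20–20:30.
Dana ∩ Keiko: 16:20–16:25, 16:30–16:50, 17:30–20:20.
Dana ∩ Keiko ∩ Farrukh: 16:20–16:25, 16:30–16:50, 18:10–20:05.
Dana ∩ Keiko ∩ Farrukh ∩ Wei: 18:10–19:35.
Restricted to 11:30–17:05: (none).
Windows ≥ 75 min: (none).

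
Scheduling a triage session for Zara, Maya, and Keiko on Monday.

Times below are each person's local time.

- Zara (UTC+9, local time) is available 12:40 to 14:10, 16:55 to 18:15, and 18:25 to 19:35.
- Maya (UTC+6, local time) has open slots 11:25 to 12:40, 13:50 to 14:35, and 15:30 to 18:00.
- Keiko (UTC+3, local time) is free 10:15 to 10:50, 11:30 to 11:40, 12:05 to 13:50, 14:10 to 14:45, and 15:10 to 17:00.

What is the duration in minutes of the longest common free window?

Zara → UTC: 03:40–05:10, 07:55–09:15, 09:25–10:35.
Maya → UTC: 05:25–06:40, 07:50–08:35, 09:30–12:00.
Keiko → UTC: 07:15–07:50, 08:30–08:40, 09:05–10:50, 11:10–11:45, 12:10–14:00.
Zara ∩ Maya: 07:55–08:35, 09:30–10:35.
Zara ∩ Maya ∩ Keiko: 08:30–08:35, 09:30–10:35.
Common window lengths: 5, 65 min; longest is 65.

65 minutes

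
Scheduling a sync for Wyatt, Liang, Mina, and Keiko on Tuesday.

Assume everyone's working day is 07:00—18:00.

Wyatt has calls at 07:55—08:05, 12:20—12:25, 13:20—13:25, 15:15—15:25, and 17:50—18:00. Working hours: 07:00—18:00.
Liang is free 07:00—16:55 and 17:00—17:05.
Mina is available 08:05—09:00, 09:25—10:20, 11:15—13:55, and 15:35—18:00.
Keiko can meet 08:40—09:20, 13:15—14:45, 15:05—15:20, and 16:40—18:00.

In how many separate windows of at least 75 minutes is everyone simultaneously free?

Wyatt free within 07:00–18:00: 07:00–07:55, 08:05–12:20, 12:25–13:20, 13:25–15:15, 15:25–17:50.
Wyatt ∩ Liang: 07:00–07:55, 08:05–12:20, 12:25–13:20, 13:25–15:15, 15:25–16:55, 17:00–17:05.
Wyatt ∩ Liang ∩ Mina: 08:05–09:00, 09:25–10:20, 11:15–12:20, 12:25–13:20, 13:25–13:55, 15:35–16:55, 17:00–17:05.
Wyatt ∩ Liang ∩ Mina ∩ Keiko: 08:40–09:00, 13:15–13:20, 13:25–13:55, 16:40–16:55, 17:00–17:05.
Windows ≥ 75 min: (none).
That's 0 windows.

0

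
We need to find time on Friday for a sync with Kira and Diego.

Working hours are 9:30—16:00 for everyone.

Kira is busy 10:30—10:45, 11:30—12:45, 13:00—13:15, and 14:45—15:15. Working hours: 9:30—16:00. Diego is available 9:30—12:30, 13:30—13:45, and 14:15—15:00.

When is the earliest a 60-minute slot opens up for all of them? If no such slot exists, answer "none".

09:30

Kira free within 09:30–16:00: 09:30–10:30, 10:45–11:30, 12:45–13:00, 13:15–14:45, 15:15–16:00.
Kira ∩ Diego: 09:30–10:30, 10:45–11:30, 13:30–13:45, 14:15–14:45.
Windows ≥ 60 min: 09:30–10:30.
Earliest such window starts at 09:30.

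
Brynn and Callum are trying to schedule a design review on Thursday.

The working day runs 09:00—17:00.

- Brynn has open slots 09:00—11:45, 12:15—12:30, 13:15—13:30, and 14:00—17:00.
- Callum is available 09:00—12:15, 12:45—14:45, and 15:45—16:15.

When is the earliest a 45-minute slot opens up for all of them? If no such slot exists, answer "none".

Brynn ∩ Callum: 09:00–11:45, 13:15–13:30, 14:00–14:45, 15:45–16:15.
Windows ≥ 45 min: 09:00–11:45, 14:00–14:45.
Earliest such window starts at 09:00.

09:00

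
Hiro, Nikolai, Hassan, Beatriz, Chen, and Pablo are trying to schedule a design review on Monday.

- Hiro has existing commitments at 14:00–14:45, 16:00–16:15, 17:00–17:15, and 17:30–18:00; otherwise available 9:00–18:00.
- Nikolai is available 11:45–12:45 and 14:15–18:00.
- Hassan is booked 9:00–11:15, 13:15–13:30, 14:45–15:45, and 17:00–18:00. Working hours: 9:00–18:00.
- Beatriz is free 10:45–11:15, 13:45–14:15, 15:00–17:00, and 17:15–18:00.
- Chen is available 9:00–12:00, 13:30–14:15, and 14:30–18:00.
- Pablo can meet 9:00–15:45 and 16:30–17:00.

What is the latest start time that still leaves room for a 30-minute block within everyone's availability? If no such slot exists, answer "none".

Hiro free within 09:00–18:00: 09:00–14:00, 14:45–16:00, 16:15–17:00, 17:15–17:30.
Hassan free within 09:00–18:00: 11:15–13:15, 13:30–14:45, 15:45–17:00.
Hiro ∩ Nikolai: 11:45–12:45, 14:45–16:00, 16:15–17:00, 17:15–17:30.
Hiro ∩ Nikolai ∩ Hassan: 11:45–12:45, 15:45–16:00, 16:15–17:00.
Hiro ∩ Nikolai ∩ Hassan ∩ Beatriz: 15:45–16:00, 16:15–17:00.
Hiro ∩ Nikolai ∩ Hassan ∩ Beatriz ∩ Chen: 15:45–16:00, 16:15–17:00.
Hiro ∩ Nikolai ∩ Hassan ∩ Beatriz ∩ Chen ∩ Pablo: 16:30–17:00.
Windows ≥ 30 min: 16:30–17:00.
Latest start in the last window 16:30–17:00 is 17:00 − 30 min = 16:30.

16:30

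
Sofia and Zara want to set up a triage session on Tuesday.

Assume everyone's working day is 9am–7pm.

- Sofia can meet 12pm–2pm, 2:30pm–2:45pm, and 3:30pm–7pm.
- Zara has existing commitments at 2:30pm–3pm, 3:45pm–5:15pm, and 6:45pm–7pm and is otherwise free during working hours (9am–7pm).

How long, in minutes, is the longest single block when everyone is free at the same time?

120 minutes

Zara free within 09:00–19:00: 09:00–14:30, 15:00–15:45, 17:15–18:45.
Sofia ∩ Zara: 12:00–14:00, 15:30–15:45, 17:15–18:45.
Common window lengths: 120, 15, 90 min; longest is 120.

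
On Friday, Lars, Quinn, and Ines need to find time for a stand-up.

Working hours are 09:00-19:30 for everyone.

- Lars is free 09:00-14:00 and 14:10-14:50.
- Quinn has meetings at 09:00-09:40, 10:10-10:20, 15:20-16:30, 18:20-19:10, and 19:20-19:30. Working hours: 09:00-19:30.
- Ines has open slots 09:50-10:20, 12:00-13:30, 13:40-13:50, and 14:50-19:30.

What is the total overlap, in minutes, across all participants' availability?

Quinn free within 09:00–19:30: 09:40–10:10, 10:20–15:20, 16:30–18:20, 19:10–19:20.
Lars ∩ Quinn: 09:40–10:10, 10:20–14:00, 14:10–14:50.
Lars ∩ Quinn ∩ Ines: 09:50–10:10, 12:00–13:30, 13:40–13:50.
Total common minutes: 20 + 90 + 10 = 120.

120 minutes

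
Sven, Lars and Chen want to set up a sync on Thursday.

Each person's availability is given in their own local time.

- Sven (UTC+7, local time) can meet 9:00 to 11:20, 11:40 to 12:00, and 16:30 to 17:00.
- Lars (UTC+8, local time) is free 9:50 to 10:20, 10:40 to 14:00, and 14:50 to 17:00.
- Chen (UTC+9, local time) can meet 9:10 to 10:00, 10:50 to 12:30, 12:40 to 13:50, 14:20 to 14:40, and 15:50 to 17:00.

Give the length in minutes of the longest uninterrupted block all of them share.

Sven → UTC: 02:00–04:20, 04:40–05:00, 09:30–10:00.
Lars → UTC: 01:50–02:20, 02:40–06:00, 06:50–09:00.
Chen → UTC: 00:10–01:00, 01:50–03:30, 03:40–04:50, 05:20–05:40, 06:50–08:00.
Sven ∩ Lars: 02:00–02:20, 02:40–04:20, 04:40–05:00.
Sven ∩ Lars ∩ Chen: 02:00–02:20, 02:40–03:30, 03:40–04:20, 04:40–04:50.
Common window lengths: 20, 50, 40, 10 min; longest is 50.

50 minutes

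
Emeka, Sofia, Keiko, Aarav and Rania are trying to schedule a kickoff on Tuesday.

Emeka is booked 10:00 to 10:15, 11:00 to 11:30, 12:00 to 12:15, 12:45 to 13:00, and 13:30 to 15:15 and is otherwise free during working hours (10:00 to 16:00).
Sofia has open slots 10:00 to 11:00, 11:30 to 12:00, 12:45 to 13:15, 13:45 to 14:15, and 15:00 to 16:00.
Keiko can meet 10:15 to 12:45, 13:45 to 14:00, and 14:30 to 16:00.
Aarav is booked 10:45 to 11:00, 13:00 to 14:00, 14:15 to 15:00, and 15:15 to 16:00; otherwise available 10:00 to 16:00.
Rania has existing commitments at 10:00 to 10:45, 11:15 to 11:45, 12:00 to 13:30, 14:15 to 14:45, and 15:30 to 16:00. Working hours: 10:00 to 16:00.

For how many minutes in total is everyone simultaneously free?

Emeka free within 10:00–16:00: 10:15–11:00, 11:30–12:00, 12:15–12:45, 13:00–13:30, 15:15–16:00.
Aarav free within 10:00–16:00: 10:00–10:45, 11:00–13:00, 14:00–14:15, 15:00–15:15.
Rania free within 10:00–16:00: 10:45–11:15, 11:45–12:00, 13:30–14:15, 14:45–15:30.
Emeka ∩ Sofia: 10:15–11:00, 11:30–12:00, 13:00–13:15, 15:15–16:00.
Emeka ∩ Sofia ∩ Keiko: 10:15–11:00, 11:30–12:00, 15:15–16:00.
Emeka ∩ Sofia ∩ Keiko ∩ Aarav: 10:15–10:45, 11:30–12:00.
Emeka ∩ Sofia ∩ Keiko ∩ Aarav ∩ Rania: 11:45–12:00.
Total common minutes: 15.

15 minutes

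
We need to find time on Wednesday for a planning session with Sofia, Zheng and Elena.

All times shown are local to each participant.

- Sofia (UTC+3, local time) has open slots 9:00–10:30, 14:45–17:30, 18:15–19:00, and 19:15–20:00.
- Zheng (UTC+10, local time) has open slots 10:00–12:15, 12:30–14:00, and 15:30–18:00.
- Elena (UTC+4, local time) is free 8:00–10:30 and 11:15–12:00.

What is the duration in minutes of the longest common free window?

Sofia → UTC: 06:00–07:30, 11:45–14:30, 15:15–16:00, 16:15–17:00.
Zheng → UTC: 00:00–02:15, 02:30–04:00, 05:30–08:00.
Elena → UTC: 04:00–06:30, 07:15–08:00.
Sofia ∩ Zheng: 06:00–07:30.
Sofia ∩ Zheng ∩ Elena: 06:00–06:30, 07:15–07:30.
Common window lengths: 30, 15 min; longest is 30.

30 minutes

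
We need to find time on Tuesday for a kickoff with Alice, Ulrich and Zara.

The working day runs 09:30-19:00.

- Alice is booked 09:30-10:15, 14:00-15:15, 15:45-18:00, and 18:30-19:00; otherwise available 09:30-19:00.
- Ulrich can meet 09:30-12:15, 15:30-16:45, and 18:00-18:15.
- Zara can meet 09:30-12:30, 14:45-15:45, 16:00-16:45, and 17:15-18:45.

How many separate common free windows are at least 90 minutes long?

1

Alice free within 09:30–19:00: 10:15–14:00, 15:15–15:45, 18:00–18:30.
Alice ∩ Ulrich: 10:15–12:15, 15:30–15:45, 18:00–18:15.
Alice ∩ Ulrich ∩ Zara: 10:15–12:15, 15:30–15:45, 18:00–18:15.
Windows ≥ 90 min: 10:15–12:15.
That's 1 window.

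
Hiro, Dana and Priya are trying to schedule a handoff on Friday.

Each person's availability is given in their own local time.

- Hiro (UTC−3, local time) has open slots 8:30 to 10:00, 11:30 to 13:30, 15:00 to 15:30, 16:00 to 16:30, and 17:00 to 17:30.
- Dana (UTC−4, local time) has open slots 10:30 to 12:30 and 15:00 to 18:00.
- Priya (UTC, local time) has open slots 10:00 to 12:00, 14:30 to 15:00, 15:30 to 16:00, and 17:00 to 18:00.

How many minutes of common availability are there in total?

60 minutes

Hiro → UTC: 11:30–13:00, 14:30–16:30, 18:00–18:30, 19:00–19:30, 20:00–20:30.
Dana → UTC: 14:30–16:30, 19:00–22:00.
Priya → UTC: 10:00–12:00, 14:30–15:00, 15:30–16:00, 17:00–18:00.
Hiro ∩ Dana: 14:30–16:30, 19:00–19:30, 20:00–20:30.
Hiro ∩ Dana ∩ Priya: 14:30–15:00, 15:30–16:00.
Total common minutes: 30 + 30 = 60.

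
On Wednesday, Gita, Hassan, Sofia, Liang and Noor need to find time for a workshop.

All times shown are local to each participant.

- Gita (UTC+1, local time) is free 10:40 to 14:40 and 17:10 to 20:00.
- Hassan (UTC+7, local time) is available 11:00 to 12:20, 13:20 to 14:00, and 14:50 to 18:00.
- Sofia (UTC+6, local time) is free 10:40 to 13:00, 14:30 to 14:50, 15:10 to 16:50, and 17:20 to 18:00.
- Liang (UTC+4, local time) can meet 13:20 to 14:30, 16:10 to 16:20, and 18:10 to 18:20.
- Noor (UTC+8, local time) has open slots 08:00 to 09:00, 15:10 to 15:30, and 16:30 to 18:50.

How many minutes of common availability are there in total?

Gita → UTC: 09:40–13:40, 16:10–19:00.
Hassan → UTC: 04:00–05:20, 06:20–07:00, 07:50–11:00.
Sofia → UTC: 04:40–07:00, 08:30–08:50, 09:10–10:50, 11:20–12:00.
Liang → UTC: 09:20–10:30, 12:10–12:20, 14:10–14:20.
Noor → UTC: 00:00–01:00, 07:10–07:30, 08:30–10:50.
Gita ∩ Hassan: 09:40–11:00.
Gita ∩ Hassan ∩ Sofia: 09:40–10:50.
Gita ∩ Hassan ∩ Sofia ∩ Liang: 09:40–10:30.
Gita ∩ Hassan ∩ Sofia ∩ Liang ∩ Noor: 09:40–10:30.
Total common minutes: 50.

50 minutes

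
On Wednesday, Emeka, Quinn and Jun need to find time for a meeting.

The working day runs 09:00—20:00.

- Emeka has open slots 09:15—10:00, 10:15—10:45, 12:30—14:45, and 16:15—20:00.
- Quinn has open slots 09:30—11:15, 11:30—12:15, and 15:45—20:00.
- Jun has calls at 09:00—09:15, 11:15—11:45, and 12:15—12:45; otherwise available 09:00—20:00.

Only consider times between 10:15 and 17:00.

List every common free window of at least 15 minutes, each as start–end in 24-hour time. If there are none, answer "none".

10:15–10:45, 16:15–17:00

Jun free within 09:00–20:00: 09:15–11:15, 11:45–12:15, 12:45–20:00.
Emeka ∩ Quinn: 09:30–10:00, 10:15–10:45, 16:15–20:00.
Emeka ∩ Quinn ∩ Jun: 09:30–10:00, 10:15–10:45, 16:15–20:00.
Restricted to 10:15–17:00: 10:15–10:45, 16:15–17:00.
Windows ≥ 15 min: 10:15–10:45, 16:15–17:00.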